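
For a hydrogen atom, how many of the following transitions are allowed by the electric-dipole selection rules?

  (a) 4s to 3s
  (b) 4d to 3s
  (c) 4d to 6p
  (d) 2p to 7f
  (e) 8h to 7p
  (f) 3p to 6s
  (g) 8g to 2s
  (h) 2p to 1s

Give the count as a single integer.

3

(a) forbidden — Δl = +0 (E1 requires Δl = ±1)
(b) forbidden — Δl = -2 (E1 requires Δl = ±1)
(c) allowed
(d) forbidden — Δl = +2 (E1 requires Δl = ±1)
(e) forbidden — Δl = -4 (E1 requires Δl = ±1)
(f) allowed
(g) forbidden — Δl = -4 (E1 requires Δl = ±1)
(h) allowed
Total allowed: 3 of 8.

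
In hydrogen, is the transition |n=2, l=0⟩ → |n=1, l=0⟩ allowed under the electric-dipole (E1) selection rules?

forbidden

l: 0 → 0 (Δl = +0). Δl = ±1 fails.
The transition is electric-dipole forbidden.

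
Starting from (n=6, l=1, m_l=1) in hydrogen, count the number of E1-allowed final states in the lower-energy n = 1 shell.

E1 requires Δl = ±1, so l_f ∈ {0, 2}; with 0 ≤ l_f ≤ n_f−1 = 0, the allowed l_f values are {0}.
For l_f = 0: m_f ∈ {m_i−1, m_i, m_i+1} ∩ [−0, 0] = {0} → 1 state.
Total: 1.

1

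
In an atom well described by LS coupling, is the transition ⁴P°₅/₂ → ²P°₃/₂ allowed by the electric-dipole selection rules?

forbidden

Reading off the term symbols: S 3/2→1/2, L 1→1, J 5/2→3/2, parity odd→odd.
Parity must change: odd → odd — ✗.
ΔJ = 0, ±1 (not J=0↔0): J: 5/2 → 3/2, ΔJ = -1 — ✓.
ΔL = 0, ±1 (not L=0↔0): L: 1 → 1, ΔL = +0 — ✓.
ΔS = 0: S: 3/2 → 1/2 — ✗.
Rule(s) violated: parity, ΔS.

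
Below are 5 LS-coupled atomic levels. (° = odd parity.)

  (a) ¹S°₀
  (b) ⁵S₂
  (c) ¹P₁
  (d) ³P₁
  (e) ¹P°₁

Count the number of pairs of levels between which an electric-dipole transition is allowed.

2

(a)–(b): forbidden (ΔS, ΔL, ΔJ).
(a)–(c): allowed.
(a)–(d): forbidden (ΔS).
(a)–(e): forbidden (parity).
(b)–(c): forbidden (parity, ΔS).
(b)–(d): forbidden (parity, ΔS).
(b)–(e): forbidden (ΔS).
(c)–(d): forbidden (parity, ΔS).
(c)–(e): allowed.
(d)–(e): forbidden (ΔS).
Allowed pairs: 2 of 10.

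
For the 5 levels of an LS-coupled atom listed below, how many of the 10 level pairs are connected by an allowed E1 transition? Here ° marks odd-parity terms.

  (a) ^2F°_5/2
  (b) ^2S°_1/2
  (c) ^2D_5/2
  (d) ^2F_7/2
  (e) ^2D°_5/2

4

(a)–(b): forbidden (parity, ΔL, ΔJ).
(a)–(c): allowed.
(a)–(d): allowed.
(a)–(e): forbidden (parity).
(b)–(c): forbidden (ΔL, ΔJ).
(b)–(d): forbidden (ΔL, ΔJ).
(b)–(e): forbidden (parity, ΔL, ΔJ).
(c)–(d): forbidden (parity).
(c)–(e): allowed.
(d)–(e): allowed.
Allowed pairs: 4 of 10.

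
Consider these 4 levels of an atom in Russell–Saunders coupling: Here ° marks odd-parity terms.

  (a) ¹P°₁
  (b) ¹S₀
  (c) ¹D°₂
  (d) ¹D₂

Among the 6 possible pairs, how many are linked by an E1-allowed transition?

(a)–(b): allowed.
(a)–(c): forbidden (parity).
(a)–(d): allowed.
(b)–(c): forbidden (ΔL, ΔJ).
(b)–(d): forbidden (parity, ΔL, ΔJ).
(c)–(d): allowed.
Allowed pairs: 3 of 6.

3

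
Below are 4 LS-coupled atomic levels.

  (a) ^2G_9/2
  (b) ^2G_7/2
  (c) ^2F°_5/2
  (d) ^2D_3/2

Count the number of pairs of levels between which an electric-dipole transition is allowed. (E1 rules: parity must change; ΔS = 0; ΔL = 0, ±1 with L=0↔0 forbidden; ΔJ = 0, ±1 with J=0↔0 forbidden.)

2

(a)–(b): forbidden (parity).
(a)–(c): forbidden (ΔJ).
(a)–(d): forbidden (parity, ΔL, ΔJ).
(b)–(c): allowed.
(b)–(d): forbidden (parity, ΔL, ΔJ).
(c)–(d): allowed.
Allowed pairs: 2 of 6.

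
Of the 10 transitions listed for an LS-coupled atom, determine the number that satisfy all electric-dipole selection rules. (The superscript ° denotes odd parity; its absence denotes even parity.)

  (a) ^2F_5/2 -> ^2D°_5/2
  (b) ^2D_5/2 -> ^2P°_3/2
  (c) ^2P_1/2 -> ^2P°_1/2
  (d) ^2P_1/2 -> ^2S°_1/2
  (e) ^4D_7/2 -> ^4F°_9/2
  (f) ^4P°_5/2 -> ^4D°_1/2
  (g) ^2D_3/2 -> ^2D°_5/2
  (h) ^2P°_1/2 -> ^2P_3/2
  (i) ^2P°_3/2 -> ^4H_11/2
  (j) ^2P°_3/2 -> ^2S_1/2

8

(a) allowed
(b) allowed
(c) allowed
(d) allowed
(e) allowed
(f) forbidden (parity, ΔJ fail)
(g) allowed
(h) allowed
(i) forbidden (ΔS, ΔL, ΔJ fail)
(j) allowed
Total allowed: 8 of 10.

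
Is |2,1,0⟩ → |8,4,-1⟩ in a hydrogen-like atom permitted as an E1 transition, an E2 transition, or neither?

Δl = 4 − 1 = +3; l_i + l_f = 5.
Δm_l = -1.
E1 (Δl = ±1, |Δm_l| ≤ 1): not satisfied.
E2 (Δl = 0,±2, l_i+l_f ≥ 2, |Δm_l| ≤ 2): not satisfied.

neither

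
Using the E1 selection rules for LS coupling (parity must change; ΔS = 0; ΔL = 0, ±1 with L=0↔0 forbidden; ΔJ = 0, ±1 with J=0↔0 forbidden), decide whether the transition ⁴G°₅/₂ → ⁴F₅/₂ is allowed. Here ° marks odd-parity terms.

allowed

Parity must change: odd → even — passes.
ΔS = 0: S: 3/2 → 3/2 — passes.
ΔL = 0, ±1 (not L=0↔0): L: 4 → 3, ΔL = -1 — passes.
ΔJ = 0, ±1 (not J=0↔0): J: 5/2 → 5/2, ΔJ = +0 — passes.
All four E1 rules are satisfied.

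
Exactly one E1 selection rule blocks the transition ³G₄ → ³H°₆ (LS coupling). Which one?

the ΔJ = 0, ±1 rule

Initial level: S=1, L=4, J=4, parity even. Final level: S=1, L=5, J=6, parity odd.
Parity must change: even → odd — ok.
ΔS = 0: S: 1 → 1 — ok.
ΔL = 0, ±1 (not L=0↔0): L: 4 → 5, ΔL = +1 — ok.
ΔJ = 0, ±1 (not J=0↔0): J: 4 → 6, ΔJ = +2 — fails.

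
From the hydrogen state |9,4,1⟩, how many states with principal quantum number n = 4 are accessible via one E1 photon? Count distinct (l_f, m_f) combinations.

E1 requires Δl = ±1, so l_f ∈ {3, 5}; with 0 ≤ l_f ≤ n_f−1 = 3, the allowed l_f values are {3}.
For l_f = 3: m_f ∈ {m_i−1, m_i, m_i+1} ∩ [−3, 3] = {0, 1, 2} → 3 states.
Total: 3.

3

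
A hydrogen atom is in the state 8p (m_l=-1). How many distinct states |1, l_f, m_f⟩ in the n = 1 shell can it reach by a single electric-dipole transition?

E1 requires Δl = ±1, so l_f ∈ {0, 2}; with 0 ≤ l_f ≤ n_f−1 = 0, the allowed l_f values are {0}.
For l_f = 0: m_f ∈ {m_i−1, m_i, m_i+1} ∩ [−0, 0] = {0} → 1 state.
Total: 1.

1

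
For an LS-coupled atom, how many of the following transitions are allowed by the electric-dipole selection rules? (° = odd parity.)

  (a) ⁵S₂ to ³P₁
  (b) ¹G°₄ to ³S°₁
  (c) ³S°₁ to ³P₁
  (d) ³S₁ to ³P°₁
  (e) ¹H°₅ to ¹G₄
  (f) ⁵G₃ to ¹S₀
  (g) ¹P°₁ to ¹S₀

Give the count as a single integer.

(a) forbidden (parity, ΔS fail)
(b) forbidden (parity, ΔS, ΔL, ΔJ fail)
(c) allowed
(d) allowed
(e) allowed
(f) forbidden (parity, ΔS, ΔL, ΔJ fail)
(g) allowed
Total allowed: 4 of 7.

4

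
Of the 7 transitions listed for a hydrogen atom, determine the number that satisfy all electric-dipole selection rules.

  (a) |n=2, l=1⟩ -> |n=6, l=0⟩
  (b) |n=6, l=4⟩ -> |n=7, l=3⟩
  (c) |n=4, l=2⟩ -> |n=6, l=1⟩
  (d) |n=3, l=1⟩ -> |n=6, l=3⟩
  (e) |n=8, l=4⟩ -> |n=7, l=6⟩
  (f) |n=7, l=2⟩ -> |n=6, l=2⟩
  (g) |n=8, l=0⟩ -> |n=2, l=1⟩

4

(a) allowed
(b) allowed
(c) allowed
(d) forbidden — Δl = +2 (E1 requires Δl = ±1)
(e) forbidden — Δl = +2 (E1 requires Δl = ±1)
(f) forbidden — Δl = +0 (E1 requires Δl = ±1)
(g) allowed
Total allowed: 4 of 7.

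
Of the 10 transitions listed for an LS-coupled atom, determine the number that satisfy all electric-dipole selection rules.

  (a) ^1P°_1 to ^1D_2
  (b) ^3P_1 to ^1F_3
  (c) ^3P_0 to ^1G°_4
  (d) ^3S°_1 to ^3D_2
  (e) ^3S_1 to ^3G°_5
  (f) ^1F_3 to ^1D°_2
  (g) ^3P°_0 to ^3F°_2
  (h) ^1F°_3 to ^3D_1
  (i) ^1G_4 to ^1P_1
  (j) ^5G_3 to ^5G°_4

3

(a) allowed
(b) forbidden (parity, ΔS, ΔL, ΔJ fail)
(c) forbidden (ΔS, ΔL, ΔJ fail)
(d) forbidden (ΔL fails)
(e) forbidden (ΔL, ΔJ fail)
(f) allowed
(g) forbidden (parity, ΔL, ΔJ fail)
(h) forbidden (ΔS, ΔJ fail)
(i) forbidden (parity, ΔL, ΔJ fail)
(j) allowed
Total allowed: 3 of 10.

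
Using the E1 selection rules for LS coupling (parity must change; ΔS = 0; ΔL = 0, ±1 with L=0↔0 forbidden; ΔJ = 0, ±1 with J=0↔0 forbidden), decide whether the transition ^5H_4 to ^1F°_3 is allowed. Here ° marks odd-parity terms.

Initial level: S=2, L=5, J=4, parity even. Final level: S=0, L=3, J=3, parity odd.
Parity must change: even → odd — satisfied.
ΔS = 0: S: 2 → 0 — violated.
ΔL = 0, ±1 (not L=0↔0): L: 5 → 3, ΔL = -2 — violated.
ΔJ = 0, ±1 (not J=0↔0): J: 4 → 3, ΔJ = -1 — satisfied.
Rule(s) violated: ΔS, ΔL.

forbidden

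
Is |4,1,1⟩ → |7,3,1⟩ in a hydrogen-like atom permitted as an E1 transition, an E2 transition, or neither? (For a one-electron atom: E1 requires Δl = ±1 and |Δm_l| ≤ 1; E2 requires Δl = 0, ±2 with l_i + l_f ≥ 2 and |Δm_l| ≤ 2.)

E2

Δl = 3 − 1 = +2; l_i + l_f = 4.
Δm_l = +0.
E1 (Δl = ±1, |Δm_l| ≤ 1): not satisfied.
E2 (Δl = 0,±2, l_i+l_f ≥ 2, |Δm_l| ≤ 2): satisfied.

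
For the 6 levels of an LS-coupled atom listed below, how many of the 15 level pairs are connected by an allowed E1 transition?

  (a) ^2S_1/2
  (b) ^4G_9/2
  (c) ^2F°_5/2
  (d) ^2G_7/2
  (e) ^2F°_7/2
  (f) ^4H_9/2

(a)–(b): forbidden (parity, ΔS, ΔL, ΔJ).
(a)–(c): forbidden (ΔL, ΔJ).
(a)–(d): forbidden (parity, ΔL, ΔJ).
(a)–(e): forbidden (ΔL, ΔJ).
(a)–(f): forbidden (parity, ΔS, ΔL, ΔJ).
(b)–(c): forbidden (ΔS, ΔJ).
(b)–(d): forbidden (parity, ΔS).
(b)–(e): forbidden (ΔS).
(b)–(f): forbidden (parity).
(c)–(d): allowed.
(c)–(e): forbidden (parity).
(c)–(f): forbidden (ΔS, ΔL, ΔJ).
(d)–(e): allowed.
(d)–(f): forbidden (parity, ΔS).
(e)–(f): forbidden (ΔS, ΔL).
Allowed pairs: 2 of 15.

2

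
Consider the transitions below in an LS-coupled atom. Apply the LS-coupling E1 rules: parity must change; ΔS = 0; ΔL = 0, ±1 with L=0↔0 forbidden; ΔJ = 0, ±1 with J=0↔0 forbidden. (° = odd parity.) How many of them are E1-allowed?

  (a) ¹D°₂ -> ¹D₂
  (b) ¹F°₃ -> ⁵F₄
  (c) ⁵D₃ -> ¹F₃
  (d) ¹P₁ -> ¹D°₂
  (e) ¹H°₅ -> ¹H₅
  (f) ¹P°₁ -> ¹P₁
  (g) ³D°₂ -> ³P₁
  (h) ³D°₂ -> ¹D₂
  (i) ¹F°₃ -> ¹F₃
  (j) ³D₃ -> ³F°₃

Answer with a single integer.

(a) allowed
(b) forbidden (ΔS fails)
(c) forbidden (parity, ΔS fail)
(d) allowed
(e) allowed
(f) allowed
(g) allowed
(h) forbidden (ΔS fails)
(i) allowed
(j) allowed
Total allowed: 7 of 10.

7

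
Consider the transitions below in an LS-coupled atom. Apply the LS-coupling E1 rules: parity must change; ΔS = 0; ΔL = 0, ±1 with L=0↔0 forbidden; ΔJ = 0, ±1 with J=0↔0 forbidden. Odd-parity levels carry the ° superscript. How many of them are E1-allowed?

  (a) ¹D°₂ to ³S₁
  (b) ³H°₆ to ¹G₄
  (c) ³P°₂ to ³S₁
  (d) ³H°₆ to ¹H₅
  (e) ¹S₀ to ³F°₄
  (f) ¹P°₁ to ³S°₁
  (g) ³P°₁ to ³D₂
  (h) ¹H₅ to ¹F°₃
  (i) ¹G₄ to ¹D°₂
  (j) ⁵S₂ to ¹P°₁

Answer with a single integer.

(a) forbidden (ΔS, ΔL fail)
(b) forbidden (ΔS, ΔJ fail)
(c) allowed
(d) forbidden (ΔS fails)
(e) forbidden (ΔS, ΔL, ΔJ fail)
(f) forbidden (parity, ΔS fail)
(g) allowed
(h) forbidden (ΔL, ΔJ fail)
(i) forbidden (ΔL, ΔJ fail)
(j) forbidden (ΔS fails)
Total allowed: 2 of 10.

2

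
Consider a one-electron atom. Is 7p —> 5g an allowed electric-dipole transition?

Initial l = 1, final l = 4, so Δl = +3. E1 requires Δl = ±1: ✗.
The transition is electric-dipole forbidden.

forbidden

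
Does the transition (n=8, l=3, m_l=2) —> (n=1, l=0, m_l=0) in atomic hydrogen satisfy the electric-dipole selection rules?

l: 3 → 0 (Δl = -3). Δl = ±1 ✗.
Δm_l = 0 − (2) = -2. E1 requires Δm_l = 0, ±1: ✗.
The transition is electric-dipole forbidden.

forbidden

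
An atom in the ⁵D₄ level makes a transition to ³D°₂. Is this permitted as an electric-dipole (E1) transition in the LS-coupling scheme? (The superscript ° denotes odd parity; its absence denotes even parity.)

forbidden

Reading off the term symbols: S 2→1, L 2→2, J 4→2, parity even→odd.
ΔJ = 0, ±1 (not J=0↔0): J: 4 → 2, ΔJ = -2 — violated.
Parity must change: even → odd — satisfied.
ΔS = 0: S: 2 → 1 — violated.
ΔL = 0, ±1 (not L=0↔0): L: 2 → 2, ΔL = +0 — satisfied.
Rule(s) violated: ΔS, ΔJ.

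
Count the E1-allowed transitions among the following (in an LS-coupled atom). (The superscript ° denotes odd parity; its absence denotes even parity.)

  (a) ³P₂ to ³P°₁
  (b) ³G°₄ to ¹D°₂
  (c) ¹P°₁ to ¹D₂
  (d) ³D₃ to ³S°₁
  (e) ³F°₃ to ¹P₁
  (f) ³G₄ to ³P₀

2

(a) allowed
(b) forbidden (parity, ΔS, ΔL, ΔJ fail)
(c) allowed
(d) forbidden (ΔL, ΔJ fail)
(e) forbidden (ΔS, ΔL, ΔJ fail)
(f) forbidden (parity, ΔL, ΔJ fail)
Total allowed: 2 of 6.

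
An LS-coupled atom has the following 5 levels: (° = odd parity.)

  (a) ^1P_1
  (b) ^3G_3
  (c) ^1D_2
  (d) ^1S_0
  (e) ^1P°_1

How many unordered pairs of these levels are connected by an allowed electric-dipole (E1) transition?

3

(a)–(b): forbidden (parity, ΔS, ΔL, ΔJ).
(a)–(c): forbidden (parity).
(a)–(d): forbidden (parity).
(a)–(e): allowed.
(b)–(c): forbidden (parity, ΔS, ΔL).
(b)–(d): forbidden (parity, ΔS, ΔL, ΔJ).
(b)–(e): forbidden (ΔS, ΔL, ΔJ).
(c)–(d): forbidden (parity, ΔL, ΔJ).
(c)–(e): allowed.
(d)–(e): allowed.
Allowed pairs: 3 of 10.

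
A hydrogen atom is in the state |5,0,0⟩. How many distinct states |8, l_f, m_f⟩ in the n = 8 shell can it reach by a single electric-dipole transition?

E1 requires Δl = ±1, so l_f ∈ {-1, 1}; with 0 ≤ l_f ≤ n_f−1 = 7, the allowed l_f values are {1}.
For l_f = 1: m_f ∈ {m_i−1, m_i, m_i+1} ∩ [−1, 1] = {-1, 0, 1} → 3 states.
Total: 3.

3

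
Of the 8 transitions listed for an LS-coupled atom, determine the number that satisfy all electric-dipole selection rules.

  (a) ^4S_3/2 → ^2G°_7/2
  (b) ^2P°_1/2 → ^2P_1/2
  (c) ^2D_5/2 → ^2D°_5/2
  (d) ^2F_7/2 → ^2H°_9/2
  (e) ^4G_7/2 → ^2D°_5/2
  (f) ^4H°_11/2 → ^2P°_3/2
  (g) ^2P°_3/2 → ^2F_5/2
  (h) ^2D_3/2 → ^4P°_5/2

(a) forbidden (ΔS, ΔL, ΔJ fail)
(b) allowed
(c) allowed
(d) forbidden (ΔL fails)
(e) forbidden (ΔS, ΔL fail)
(f) forbidden (parity, ΔS, ΔL, ΔJ fail)
(g) forbidden (ΔL fails)
(h) forbidden (ΔS fails)
Total allowed: 2 of 8.

2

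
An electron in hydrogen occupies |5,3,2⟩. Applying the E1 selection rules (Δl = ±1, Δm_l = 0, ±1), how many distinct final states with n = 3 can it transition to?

E1 requires Δl = ±1, so l_f ∈ {2, 4}; with 0 ≤ l_f ≤ n_f−1 = 2, the allowed l_f values are {2}.
For l_f = 2: m_f ∈ {m_i−1, m_i, m_i+1} ∩ [−2, 2] = {1, 2} → 2 states.
Total: 2.

2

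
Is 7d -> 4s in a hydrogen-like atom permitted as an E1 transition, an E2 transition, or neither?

E2

Δl = 0 − 2 = -2; l_i + l_f = 2.
E1 (Δl = ±1): not satisfied.
E2 (Δl = 0,±2, l_i+l_f ≥ 2): satisfied.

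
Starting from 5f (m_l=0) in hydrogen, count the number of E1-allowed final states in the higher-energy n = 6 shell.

6

E1 requires Δl = ±1, so l_f ∈ {2, 4}; with 0 ≤ l_f ≤ n_f−1 = 5, the allowed l_f values are {2, 4}.
For l_f = 2: m_f ∈ {m_i−1, m_i, m_i+1} ∩ [−2, 2] = {-1, 0, 1} → 3 states.
For l_f = 4: m_f ∈ {m_i−1, m_i, m_i+1} ∩ [−4, 4] = {-1, 0, 1} → 3 states.
Total: 6.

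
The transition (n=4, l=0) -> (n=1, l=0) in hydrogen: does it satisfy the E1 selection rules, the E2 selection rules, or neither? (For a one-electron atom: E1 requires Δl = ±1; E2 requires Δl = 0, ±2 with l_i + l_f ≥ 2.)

Δl = 0 − 0 = +0; l_i + l_f = 0.
E1 (Δl = ±1): not satisfied.
E2 (Δl = 0,±2, l_i+l_f ≥ 2): not satisfied.

neither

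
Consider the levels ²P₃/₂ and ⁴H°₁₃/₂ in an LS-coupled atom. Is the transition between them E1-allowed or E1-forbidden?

forbidden

ΔJ = 0, ±1 (not J=0↔0): J: 3/2 → 13/2, ΔJ = +5 — fails.
ΔL = 0, ±1 (not L=0↔0): L: 1 → 5, ΔL = +4 — fails.
ΔS = 0: S: 1/2 → 3/2 — fails.
Parity must change: even → odd — passes.
Rule(s) violated: ΔS, ΔL, ΔJ.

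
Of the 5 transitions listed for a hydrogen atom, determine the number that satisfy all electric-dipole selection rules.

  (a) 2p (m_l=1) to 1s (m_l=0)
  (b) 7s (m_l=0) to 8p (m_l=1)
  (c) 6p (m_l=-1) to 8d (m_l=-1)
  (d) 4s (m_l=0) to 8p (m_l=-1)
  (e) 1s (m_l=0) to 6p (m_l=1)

5

(a) allowed
(b) allowed
(c) allowed
(d) allowed
(e) allowed
Total allowed: 5 of 5.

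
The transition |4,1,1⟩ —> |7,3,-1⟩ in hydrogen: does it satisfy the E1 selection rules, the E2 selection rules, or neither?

Δl = 3 − 1 = +2; l_i + l_f = 4.
Δm_l = -2.
E1 (Δl = ±1, |Δm_l| ≤ 1): not satisfied.
E2 (Δl = 0,±2, l_i+l_f ≥ 2, |Δm_l| ≤ 2): satisfied.

E2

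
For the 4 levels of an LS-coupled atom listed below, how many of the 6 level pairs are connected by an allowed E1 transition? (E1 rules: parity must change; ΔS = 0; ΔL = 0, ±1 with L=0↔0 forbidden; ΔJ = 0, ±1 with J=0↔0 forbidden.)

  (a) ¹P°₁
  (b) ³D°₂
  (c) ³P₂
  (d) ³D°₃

2

(a)–(b): forbidden (parity, ΔS).
(a)–(c): forbidden (ΔS).
(a)–(d): forbidden (parity, ΔS, ΔJ).
(b)–(c): allowed.
(b)–(d): forbidden (parity).
(c)–(d): allowed.
Allowed pairs: 2 of 6.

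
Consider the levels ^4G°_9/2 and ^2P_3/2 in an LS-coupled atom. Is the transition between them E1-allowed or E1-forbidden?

forbidden

Initial level: S=3/2, L=4, J=9/2, parity odd. Final level: S=1/2, L=1, J=3/2, parity even.
Parity must change: odd → even — ok.
ΔL = 0, ±1 (not L=0↔0): L: 4 → 1, ΔL = -3 — fails.
ΔS = 0: S: 3/2 → 1/2 — fails.
ΔJ = 0, ±1 (not J=0↔0): J: 9/2 → 3/2, ΔJ = -3 — fails.
Rule(s) violated: ΔS, ΔL, ΔJ.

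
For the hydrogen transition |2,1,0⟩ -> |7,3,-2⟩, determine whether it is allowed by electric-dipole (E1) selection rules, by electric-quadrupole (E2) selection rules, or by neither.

Δl = 3 − 1 = +2; l_i + l_f = 4.
Δm_l = -2.
E1 (Δl = ±1, |Δm_l| ≤ 1): not satisfied.
E2 (Δl = 0,±2, l_i+l_f ≥ 2, |Δm_l| ≤ 2): satisfied.

E2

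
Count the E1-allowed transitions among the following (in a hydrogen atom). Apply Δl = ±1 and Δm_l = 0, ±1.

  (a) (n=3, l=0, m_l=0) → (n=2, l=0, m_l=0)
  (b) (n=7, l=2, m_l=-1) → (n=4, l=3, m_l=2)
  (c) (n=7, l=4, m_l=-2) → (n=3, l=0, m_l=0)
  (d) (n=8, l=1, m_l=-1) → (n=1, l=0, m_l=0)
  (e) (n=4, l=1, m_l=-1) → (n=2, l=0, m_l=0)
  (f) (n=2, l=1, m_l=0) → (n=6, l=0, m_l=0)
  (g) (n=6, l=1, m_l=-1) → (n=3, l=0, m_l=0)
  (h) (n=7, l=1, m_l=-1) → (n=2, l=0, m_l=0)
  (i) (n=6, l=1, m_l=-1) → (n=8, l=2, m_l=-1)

(a) forbidden — Δl = +0 (E1 requires Δl = ±1)
(b) forbidden — Δm_l = +3 (E1 requires Δm_l = 0, ±1)
(c) forbidden — Δl = -4 (E1 requires Δl = ±1); Δm_l = +2 (E1 requires Δm_l = 0, ±1)
(d) allowed
(e) allowed
(f) allowed
(g) allowed
(h) allowed
(i) allowed
Total allowed: 6 of 9.

6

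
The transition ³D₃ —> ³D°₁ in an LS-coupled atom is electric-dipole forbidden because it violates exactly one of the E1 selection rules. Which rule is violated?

Reading off the term symbols: S 1→1, L 2→2, J 3→1, parity even→odd.
Parity must change: even → odd — ok.
ΔS = 0: S: 1 → 1 — ok.
ΔL = 0, ±1 (not L=0↔0): L: 2 → 2, ΔL = +0 — ok.
ΔJ = 0, ±1 (not J=0↔0): J: 3 → 1, ΔJ = -2 — fails.

the ΔJ = 0, ±1 rule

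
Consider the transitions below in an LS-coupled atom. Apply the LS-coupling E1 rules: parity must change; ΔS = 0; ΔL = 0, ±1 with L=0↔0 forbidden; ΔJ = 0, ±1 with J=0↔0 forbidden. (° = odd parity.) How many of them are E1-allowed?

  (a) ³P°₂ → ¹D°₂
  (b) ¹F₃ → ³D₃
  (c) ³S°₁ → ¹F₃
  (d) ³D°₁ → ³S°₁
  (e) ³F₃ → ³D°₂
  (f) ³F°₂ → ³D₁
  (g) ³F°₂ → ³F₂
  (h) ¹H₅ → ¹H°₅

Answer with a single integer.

4

(a) forbidden (parity, ΔS fail)
(b) forbidden (parity, ΔS fail)
(c) forbidden (ΔS, ΔL, ΔJ fail)
(d) forbidden (parity, ΔL fail)
(e) allowed
(f) allowed
(g) allowed
(h) allowed
Total allowed: 4 of 8.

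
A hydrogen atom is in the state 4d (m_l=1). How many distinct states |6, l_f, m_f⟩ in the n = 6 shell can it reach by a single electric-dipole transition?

E1 requires Δl = ±1, so l_f ∈ {1, 3}; with 0 ≤ l_f ≤ n_f−1 = 5, the allowed l_f values are {1, 3}.
For l_f = 1: m_f ∈ {m_i−1, m_i, m_i+1} ∩ [−1, 1] = {0, 1} → 2 states.
For l_f = 3: m_f ∈ {m_i−1, m_i, m_i+1} ∩ [−3, 3] = {0, 1, 2} → 3 states.
Total: 5.

5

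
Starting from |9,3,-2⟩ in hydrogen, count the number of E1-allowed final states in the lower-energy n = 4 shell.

2

E1 requires Δl = ±1, so l_f ∈ {2, 4}; with 0 ≤ l_f ≤ n_f−1 = 3, the allowed l_f values are {2}.
For l_f = 2: m_f ∈ {m_i−1, m_i, m_i+1} ∩ [−2, 2] = {-2, -1} → 2 states.
Total: 2.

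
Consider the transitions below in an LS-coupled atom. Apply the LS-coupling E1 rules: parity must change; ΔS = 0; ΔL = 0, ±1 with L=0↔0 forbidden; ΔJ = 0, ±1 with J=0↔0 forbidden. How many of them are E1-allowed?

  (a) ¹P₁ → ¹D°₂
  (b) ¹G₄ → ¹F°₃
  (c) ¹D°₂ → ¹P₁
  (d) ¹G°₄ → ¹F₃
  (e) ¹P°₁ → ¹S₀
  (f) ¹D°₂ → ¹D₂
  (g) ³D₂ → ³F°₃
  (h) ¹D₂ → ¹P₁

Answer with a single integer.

(a) allowed
(b) allowed
(c) allowed
(d) allowed
(e) allowed
(f) allowed
(g) allowed
(h) forbidden (parity fails)
Total allowed: 7 of 8.

7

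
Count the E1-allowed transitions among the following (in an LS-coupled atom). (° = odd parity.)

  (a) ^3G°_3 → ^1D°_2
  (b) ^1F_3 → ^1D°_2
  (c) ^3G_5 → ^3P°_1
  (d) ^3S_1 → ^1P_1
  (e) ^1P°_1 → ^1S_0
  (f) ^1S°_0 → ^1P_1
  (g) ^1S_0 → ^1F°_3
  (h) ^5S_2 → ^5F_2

3

(a) forbidden (parity, ΔS, ΔL fail)
(b) allowed
(c) forbidden (ΔL, ΔJ fail)
(d) forbidden (parity, ΔS fail)
(e) allowed
(f) allowed
(g) forbidden (ΔL, ΔJ fail)
(h) forbidden (parity, ΔL fail)
Total allowed: 3 of 8.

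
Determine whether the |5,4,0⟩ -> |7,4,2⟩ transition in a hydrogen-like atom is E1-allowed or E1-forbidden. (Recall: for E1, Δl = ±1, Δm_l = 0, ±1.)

forbidden

l: 4 → 4 (Δl = +0). Δl = ±1 ✗.
m_l: 0 → 2 (Δm_l = +2). |Δm_l| ≤ 1 ✗.
The transition is electric-dipole forbidden.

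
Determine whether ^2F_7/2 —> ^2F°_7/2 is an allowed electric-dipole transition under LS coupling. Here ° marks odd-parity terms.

Parity must change: even → odd — ok.
ΔL = 0, ±1 (not L=0↔0): L: 3 → 3, ΔL = +0 — ok.
ΔJ = 0, ±1 (not J=0↔0): J: 7/2 → 7/2, ΔJ = +0 — ok.
ΔS = 0: S: 1/2 → 1/2 — ok.
All four E1 rules are satisfied.

allowed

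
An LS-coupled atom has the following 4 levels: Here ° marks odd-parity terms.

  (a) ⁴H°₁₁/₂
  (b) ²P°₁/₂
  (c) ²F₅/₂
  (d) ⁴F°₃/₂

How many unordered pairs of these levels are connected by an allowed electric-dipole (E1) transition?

0

(a)–(b): forbidden (parity, ΔS, ΔL, ΔJ).
(a)–(c): forbidden (ΔS, ΔL, ΔJ).
(a)–(d): forbidden (parity, ΔL, ΔJ).
(b)–(c): forbidden (ΔL, ΔJ).
(b)–(d): forbidden (parity, ΔS, ΔL).
(c)–(d): forbidden (ΔS).
Allowed pairs: 0 of 6.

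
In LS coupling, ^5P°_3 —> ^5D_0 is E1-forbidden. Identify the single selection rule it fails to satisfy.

the ΔJ = 0, ±1 rule

Parity must change: odd → even — passes.
ΔS = 0: S: 2 → 2 — passes.
ΔL = 0, ±1 (not L=0↔0): L: 1 → 2, ΔL = +1 — passes.
ΔJ = 0, ±1 (not J=0↔0): J: 3 → 0, ΔJ = -3 — fails.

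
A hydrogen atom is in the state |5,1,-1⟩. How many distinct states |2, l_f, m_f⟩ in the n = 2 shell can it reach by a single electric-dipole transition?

1

E1 requires Δl = ±1, so l_f ∈ {0, 2}; with 0 ≤ l_f ≤ n_f−1 = 1, the allowed l_f values are {0}.
For l_f = 0: m_f ∈ {m_i−1, m_i, m_i+1} ∩ [−0, 0] = {0} → 1 state.
Total: 1.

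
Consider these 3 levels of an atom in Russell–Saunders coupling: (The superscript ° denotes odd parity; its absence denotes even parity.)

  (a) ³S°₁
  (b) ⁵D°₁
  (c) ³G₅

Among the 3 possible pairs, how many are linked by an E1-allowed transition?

(a)–(b): forbidden (parity, ΔS, ΔL).
(a)–(c): forbidden (ΔL, ΔJ).
(b)–(c): forbidden (ΔS, ΔL, ΔJ).
Allowed pairs: 0 of 3.

0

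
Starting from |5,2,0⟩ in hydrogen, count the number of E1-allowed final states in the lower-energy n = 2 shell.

3

E1 requires Δl = ±1, so l_f ∈ {1, 3}; with 0 ≤ l_f ≤ n_f−1 = 1, the allowed l_f values are {1}.
For l_f = 1: m_f ∈ {m_i−1, m_i, m_i+1} ∩ [−1, 1] = {-1, 0, 1} → 3 states.
Total: 3.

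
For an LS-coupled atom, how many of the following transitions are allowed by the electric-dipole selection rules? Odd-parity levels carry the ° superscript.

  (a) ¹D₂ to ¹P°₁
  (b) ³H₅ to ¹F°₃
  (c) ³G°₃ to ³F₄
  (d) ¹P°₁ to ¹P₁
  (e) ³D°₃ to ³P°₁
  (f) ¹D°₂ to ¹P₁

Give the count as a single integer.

(a) allowed
(b) forbidden (ΔS, ΔL, ΔJ fail)
(c) allowed
(d) allowed
(e) forbidden (parity, ΔJ fail)
(f) allowed
Total allowed: 4 of 6.

4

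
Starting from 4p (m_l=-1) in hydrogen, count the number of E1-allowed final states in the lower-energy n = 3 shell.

4

E1 requires Δl = ±1, so l_f ∈ {0, 2}; with 0 ≤ l_f ≤ n_f−1 = 2, the allowed l_f values are {0, 2}.
For l_f = 0: m_f ∈ {m_i−1, m_i, m_i+1} ∩ [−0, 0] = {0} → 1 state.
For l_f = 2: m_f ∈ {m_i−1, m_i, m_i+1} ∩ [−2, 2] = {-2, -1, 0} → 3 states.
Total: 4.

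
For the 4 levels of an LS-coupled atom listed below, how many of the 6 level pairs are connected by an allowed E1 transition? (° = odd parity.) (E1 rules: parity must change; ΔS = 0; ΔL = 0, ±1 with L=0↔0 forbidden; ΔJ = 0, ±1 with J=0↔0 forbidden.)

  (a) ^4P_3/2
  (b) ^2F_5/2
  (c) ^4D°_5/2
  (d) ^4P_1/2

1

(a)–(b): forbidden (parity, ΔS, ΔL).
(a)–(c): allowed.
(a)–(d): forbidden (parity).
(b)–(c): forbidden (ΔS).
(b)–(d): forbidden (parity, ΔS, ΔL, ΔJ).
(c)–(d): forbidden (ΔJ).
Allowed pairs: 1 of 6.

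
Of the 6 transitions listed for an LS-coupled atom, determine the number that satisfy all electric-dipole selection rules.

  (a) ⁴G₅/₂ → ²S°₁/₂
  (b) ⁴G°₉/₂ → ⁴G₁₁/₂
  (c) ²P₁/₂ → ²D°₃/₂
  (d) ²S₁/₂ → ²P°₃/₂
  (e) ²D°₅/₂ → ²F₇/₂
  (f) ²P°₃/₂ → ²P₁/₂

5

(a) forbidden (ΔS, ΔL, ΔJ fail)
(b) allowed
(c) allowed
(d) allowed
(e) allowed
(f) allowed
Total allowed: 5 of 6.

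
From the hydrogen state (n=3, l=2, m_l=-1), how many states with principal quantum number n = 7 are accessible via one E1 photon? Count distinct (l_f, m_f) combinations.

E1 requires Δl = ±1, so l_f ∈ {1, 3}; with 0 ≤ l_f ≤ n_f−1 = 6, the allowed l_f values are {1, 3}.
For l_f = 1: m_f ∈ {m_i−1, m_i, m_i+1} ∩ [−1, 1] = {-1, 0} → 2 states.
For l_f = 3: m_f ∈ {m_i−1, m_i, m_i+1} ∩ [−3, 3] = {-2, -1, 0} → 3 states.
Total: 5.

5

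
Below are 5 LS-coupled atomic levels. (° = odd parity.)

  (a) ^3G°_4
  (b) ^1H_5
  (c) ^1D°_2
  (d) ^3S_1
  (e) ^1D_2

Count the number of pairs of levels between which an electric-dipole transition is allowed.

(a)–(b): forbidden (ΔS).
(a)–(c): forbidden (parity, ΔS, ΔL, ΔJ).
(a)–(d): forbidden (ΔL, ΔJ).
(a)–(e): forbidden (ΔS, ΔL, ΔJ).
(b)–(c): forbidden (ΔL, ΔJ).
(b)–(d): forbidden (parity, ΔS, ΔL, ΔJ).
(b)–(e): forbidden (parity, ΔL, ΔJ).
(c)–(d): forbidden (ΔS, ΔL).
(c)–(e): allowed.
(d)–(e): forbidden (parity, ΔS, ΔL).
Allowed pairs: 1 of 10.

1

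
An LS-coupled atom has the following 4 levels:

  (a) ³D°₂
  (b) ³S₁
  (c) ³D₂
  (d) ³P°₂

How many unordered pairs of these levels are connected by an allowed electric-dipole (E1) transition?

3

(a)–(b): forbidden (ΔL).
(a)–(c): allowed.
(a)–(d): forbidden (parity).
(b)–(c): forbidden (parity, ΔL).
(b)–(d): allowed.
(c)–(d): allowed.
Allowed pairs: 3 of 6.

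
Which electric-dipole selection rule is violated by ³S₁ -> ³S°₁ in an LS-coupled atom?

the L=0 ↔ L=0 exclusion

Reading off the term symbols: S 1→1, L 0→0, J 1→1, parity even→odd.
Parity must change: even → odd — ✓.
ΔS = 0: S: 1 → 1 — ✓.
ΔL = 0, ±1 (not L=0↔0): L: 0 → 0, ΔL = +0 — ✗.
ΔJ = 0, ±1 (not J=0↔0): J: 1 → 1, ΔJ = +0 — ✓.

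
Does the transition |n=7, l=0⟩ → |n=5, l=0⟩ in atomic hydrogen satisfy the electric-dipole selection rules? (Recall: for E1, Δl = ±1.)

forbidden

Initial l = 0, final l = 0, so Δl = +0. E1 requires Δl = ±1: violated.
The transition is electric-dipole forbidden.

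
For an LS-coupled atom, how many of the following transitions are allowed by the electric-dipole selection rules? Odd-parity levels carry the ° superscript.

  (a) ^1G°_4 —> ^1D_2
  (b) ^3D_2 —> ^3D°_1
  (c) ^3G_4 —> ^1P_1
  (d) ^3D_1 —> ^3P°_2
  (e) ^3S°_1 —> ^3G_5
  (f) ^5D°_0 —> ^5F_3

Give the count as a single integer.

2

(a) forbidden (ΔL, ΔJ fail)
(b) allowed
(c) forbidden (parity, ΔS, ΔL, ΔJ fail)
(d) allowed
(e) forbidden (ΔL, ΔJ fail)
(f) forbidden (ΔJ fails)
Total allowed: 2 of 6.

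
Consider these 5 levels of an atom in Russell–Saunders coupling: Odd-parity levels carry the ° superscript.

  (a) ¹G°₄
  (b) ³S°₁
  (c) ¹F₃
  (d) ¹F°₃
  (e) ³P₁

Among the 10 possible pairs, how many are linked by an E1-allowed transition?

3

(a)–(b): forbidden (parity, ΔS, ΔL, ΔJ).
(a)–(c): allowed.
(a)–(d): forbidden (parity).
(a)–(e): forbidden (ΔS, ΔL, ΔJ).
(b)–(c): forbidden (ΔS, ΔL, ΔJ).
(b)–(d): forbidden (parity, ΔS, ΔL, ΔJ).
(b)–(e): allowed.
(c)–(d): allowed.
(c)–(e): forbidden (parity, ΔS, ΔL, ΔJ).
(d)–(e): forbidden (ΔS, ΔL, ΔJ).
Allowed pairs: 3 of 10.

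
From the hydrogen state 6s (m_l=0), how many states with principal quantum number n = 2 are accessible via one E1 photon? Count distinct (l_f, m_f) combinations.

3

E1 requires Δl = ±1, so l_f ∈ {-1, 1}; with 0 ≤ l_f ≤ n_f−1 = 1, the allowed l_f values are {1}.
For l_f = 1: m_f ∈ {m_i−1, m_i, m_i+1} ∩ [−1, 1] = {-1, 0, 1} → 3 states.
Total: 3.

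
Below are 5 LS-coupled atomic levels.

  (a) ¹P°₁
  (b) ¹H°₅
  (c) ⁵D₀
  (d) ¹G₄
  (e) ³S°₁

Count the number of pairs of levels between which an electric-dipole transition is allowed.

(a)–(b): forbidden (parity, ΔL, ΔJ).
(a)–(c): forbidden (ΔS).
(a)–(d): forbidden (ΔL, ΔJ).
(a)–(e): forbidden (parity, ΔS).
(b)–(c): forbidden (ΔS, ΔL, ΔJ).
(b)–(d): allowed.
(b)–(e): forbidden (parity, ΔS, ΔL, ΔJ).
(c)–(d): forbidden (parity, ΔS, ΔL, ΔJ).
(c)–(e): forbidden (ΔS, ΔL).
(d)–(e): forbidden (ΔS, ΔL, ΔJ).
Allowed pairs: 1 of 10.

1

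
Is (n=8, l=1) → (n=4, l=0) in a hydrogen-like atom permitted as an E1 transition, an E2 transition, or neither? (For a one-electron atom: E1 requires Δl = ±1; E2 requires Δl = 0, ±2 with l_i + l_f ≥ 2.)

E1

Δl = 0 − 1 = -1; l_i + l_f = 1.
E1 (Δl = ±1): satisfied.
E2 (Δl = 0,±2, l_i+l_f ≥ 2): not satisfied.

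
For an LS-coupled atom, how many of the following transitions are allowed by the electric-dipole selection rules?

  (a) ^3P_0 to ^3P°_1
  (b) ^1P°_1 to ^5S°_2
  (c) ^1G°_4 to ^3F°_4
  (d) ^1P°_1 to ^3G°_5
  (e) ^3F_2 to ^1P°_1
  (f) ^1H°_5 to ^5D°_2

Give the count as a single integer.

(a) allowed
(b) forbidden (parity, ΔS fail)
(c) forbidden (parity, ΔS fail)
(d) forbidden (parity, ΔS, ΔL, ΔJ fail)
(e) forbidden (ΔS, ΔL fail)
(f) forbidden (parity, ΔS, ΔL, ΔJ fail)
Total allowed: 1 of 6.

1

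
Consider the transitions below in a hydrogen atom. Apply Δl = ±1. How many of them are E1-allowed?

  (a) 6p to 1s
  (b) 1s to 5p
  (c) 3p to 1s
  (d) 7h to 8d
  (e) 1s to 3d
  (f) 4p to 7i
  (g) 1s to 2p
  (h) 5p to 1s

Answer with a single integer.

5

(a) allowed
(b) allowed
(c) allowed
(d) forbidden — Δl = -3 (E1 requires Δl = ±1)
(e) forbidden — Δl = +2 (E1 requires Δl = ±1)
(f) forbidden — Δl = +5 (E1 requires Δl = ±1)
(g) allowed
(h) allowed
Total allowed: 5 of 8.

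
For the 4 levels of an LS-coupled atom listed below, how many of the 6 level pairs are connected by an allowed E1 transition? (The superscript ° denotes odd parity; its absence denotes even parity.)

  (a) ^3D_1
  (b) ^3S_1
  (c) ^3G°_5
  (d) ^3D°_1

1

(a)–(b): forbidden (parity, ΔL).
(a)–(c): forbidden (ΔL, ΔJ).
(a)–(d): allowed.
(b)–(c): forbidden (ΔL, ΔJ).
(b)–(d): forbidden (ΔL).
(c)–(d): forbidden (parity, ΔL, ΔJ).
Allowed pairs: 1 of 6.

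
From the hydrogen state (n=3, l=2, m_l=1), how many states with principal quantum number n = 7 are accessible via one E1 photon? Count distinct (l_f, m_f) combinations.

5

E1 requires Δl = ±1, so l_f ∈ {1, 3}; with 0 ≤ l_f ≤ n_f−1 = 6, the allowed l_f values are {1, 3}.
For l_f = 1: m_f ∈ {m_i−1, m_i, m_i+1} ∩ [−1, 1] = {0, 1} → 2 states.
For l_f = 3: m_f ∈ {m_i−1, m_i, m_i+1} ∩ [−3, 3] = {0, 1, 2} → 3 states.
Total: 5.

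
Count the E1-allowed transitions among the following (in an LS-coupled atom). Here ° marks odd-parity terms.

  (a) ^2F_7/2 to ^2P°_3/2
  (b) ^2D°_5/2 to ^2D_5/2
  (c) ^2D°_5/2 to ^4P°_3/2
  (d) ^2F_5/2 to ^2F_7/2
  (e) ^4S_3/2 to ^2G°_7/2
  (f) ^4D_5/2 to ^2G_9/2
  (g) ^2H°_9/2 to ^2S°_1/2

(a) forbidden (ΔL, ΔJ fail)
(b) allowed
(c) forbidden (parity, ΔS fail)
(d) forbidden (parity fails)
(e) forbidden (ΔS, ΔL, ΔJ fail)
(f) forbidden (parity, ΔS, ΔL, ΔJ fail)
(g) forbidden (parity, ΔL, ΔJ fail)
Total allowed: 1 of 7.

1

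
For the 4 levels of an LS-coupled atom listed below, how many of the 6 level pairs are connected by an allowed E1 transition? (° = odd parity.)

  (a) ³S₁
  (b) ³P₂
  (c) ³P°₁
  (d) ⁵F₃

(a)–(b): forbidden (parity).
(a)–(c): allowed.
(a)–(d): forbidden (parity, ΔS, ΔL, ΔJ).
(b)–(c): allowed.
(b)–(d): forbidden (parity, ΔS, ΔL).
(c)–(d): forbidden (ΔS, ΔL, ΔJ).
Allowed pairs: 2 of 6.

2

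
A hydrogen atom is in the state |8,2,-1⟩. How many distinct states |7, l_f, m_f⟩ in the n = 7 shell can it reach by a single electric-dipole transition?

E1 requires Δl = ±1, so l_f ∈ {1, 3}; with 0 ≤ l_f ≤ n_f−1 = 6, the allowed l_f values are {1, 3}.
For l_f = 1: m_f ∈ {m_i−1, m_i, m_i+1} ∩ [−1, 1] = {-1, 0} → 2 states.
For l_f = 3: m_f ∈ {m_i−1, m_i, m_i+1} ∩ [−3, 3] = {-2, -1, 0} → 3 states.
Total: 5.

5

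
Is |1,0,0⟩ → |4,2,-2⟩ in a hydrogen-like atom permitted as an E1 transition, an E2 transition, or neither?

E2

Δl = 2 − 0 = +2; l_i + l_f = 2.
Δm_l = -2.
E1 (Δl = ±1, |Δm_l| ≤ 1): not satisfied.
E2 (Δl = 0,±2, l_i+l_f ≥ 2, |Δm_l| ≤ 2): satisfied.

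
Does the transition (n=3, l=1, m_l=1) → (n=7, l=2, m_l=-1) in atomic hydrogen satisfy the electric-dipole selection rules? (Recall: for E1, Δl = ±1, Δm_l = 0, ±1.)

l: 1 → 2 (Δl = +1). Δl = ±1 ok.
m_l: 1 → -1 (Δm_l = -2). |Δm_l| ≤ 1 fails.
The transition is electric-dipole forbidden.

forbidden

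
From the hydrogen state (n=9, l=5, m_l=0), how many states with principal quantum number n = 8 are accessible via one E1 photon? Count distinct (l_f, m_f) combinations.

6

E1 requires Δl = ±1, so l_f ∈ {4, 6}; with 0 ≤ l_f ≤ n_f−1 = 7, the allowed l_f values are {4, 6}.
For l_f = 4: m_f ∈ {m_i−1, m_i, m_i+1} ∩ [−4, 4] = {-1, 0, 1} → 3 states.
For l_f = 6: m_f ∈ {m_i−1, m_i, m_i+1} ∩ [−6, 6] = {-1, 0, 1} → 3 states.
Total: 6.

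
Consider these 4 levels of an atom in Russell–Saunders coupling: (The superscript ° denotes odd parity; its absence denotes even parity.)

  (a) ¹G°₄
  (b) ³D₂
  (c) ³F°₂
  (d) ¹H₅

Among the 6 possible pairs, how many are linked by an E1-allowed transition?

2

(a)–(b): forbidden (ΔS, ΔL, ΔJ).
(a)–(c): forbidden (parity, ΔS, ΔJ).
(a)–(d): allowed.
(b)–(c): allowed.
(b)–(d): forbidden (parity, ΔS, ΔL, ΔJ).
(c)–(d): forbidden (ΔS, ΔL, ΔJ).
Allowed pairs: 2 of 6.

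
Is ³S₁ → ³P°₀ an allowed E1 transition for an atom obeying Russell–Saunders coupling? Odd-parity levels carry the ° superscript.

allowed

Initial level: S=1, L=0, J=1, parity even. Final level: S=1, L=1, J=0, parity odd.
Parity must change: even → odd — ok.
ΔS = 0: S: 1 → 1 — ok.
ΔL = 0, ±1 (not L=0↔0): L: 0 → 1, ΔL = +1 — ok.
ΔJ = 0, ±1 (not J=0↔0): J: 1 → 0, ΔJ = -1 — ok.
All four E1 rules are satisfied.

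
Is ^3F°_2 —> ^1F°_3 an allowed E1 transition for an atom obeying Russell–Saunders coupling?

Parity must change: odd → odd — fails.
ΔS = 0: S: 1 → 0 — fails.
ΔL = 0, ±1 (not L=0↔0): L: 3 → 3, ΔL = +0 — ok.
ΔJ = 0, ±1 (not J=0↔0): J: 2 → 3, ΔJ = +1 — ok.
Rule(s) violated: parity, ΔS.

forbidden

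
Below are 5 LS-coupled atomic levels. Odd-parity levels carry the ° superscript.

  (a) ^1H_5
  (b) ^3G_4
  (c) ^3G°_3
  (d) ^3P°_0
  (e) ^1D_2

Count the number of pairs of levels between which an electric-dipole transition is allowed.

1

(a)–(b): forbidden (parity, ΔS).
(a)–(c): forbidden (ΔS, ΔJ).
(a)–(d): forbidden (ΔS, ΔL, ΔJ).
(a)–(e): forbidden (parity, ΔL, ΔJ).
(b)–(c): allowed.
(b)–(d): forbidden (ΔL, ΔJ).
(b)–(e): forbidden (parity, ΔS, ΔL, ΔJ).
(c)–(d): forbidden (parity, ΔL, ΔJ).
(c)–(e): forbidden (ΔS, ΔL).
(d)–(e): forbidden (ΔS, ΔJ).
Allowed pairs: 1 of 10.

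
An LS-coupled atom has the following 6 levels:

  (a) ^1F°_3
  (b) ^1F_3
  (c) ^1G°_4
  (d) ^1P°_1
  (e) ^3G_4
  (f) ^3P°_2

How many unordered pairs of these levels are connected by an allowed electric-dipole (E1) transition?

(a)–(b): allowed.
(a)–(c): forbidden (parity).
(a)–(d): forbidden (parity, ΔL, ΔJ).
(a)–(e): forbidden (ΔS).
(a)–(f): forbidden (parity, ΔS, ΔL).
(b)–(c): allowed.
(b)–(d): forbidden (ΔL, ΔJ).
(b)–(e): forbidden (parity, ΔS).
(b)–(f): forbidden (ΔS, ΔL).
(c)–(d): forbidden (parity, ΔL, ΔJ).
(c)–(e): forbidden (ΔS).
(c)–(f): forbidden (parity, ΔS, ΔL, ΔJ).
(d)–(e): forbidden (ΔS, ΔL, ΔJ).
(d)–(f): forbidden (parity, ΔS).
(e)–(f): forbidden (ΔL, ΔJ).
Allowed pairs: 2 of 15.

2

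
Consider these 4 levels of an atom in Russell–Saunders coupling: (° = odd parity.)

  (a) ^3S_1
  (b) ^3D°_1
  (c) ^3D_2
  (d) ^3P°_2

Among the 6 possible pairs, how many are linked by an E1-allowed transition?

(a)–(b): forbidden (ΔL).
(a)–(c): forbidden (parity, ΔL).
(a)–(d): allowed.
(b)–(c): allowed.
(b)–(d): forbidden (parity).
(c)–(d): allowed.
Allowed pairs: 3 of 6.

3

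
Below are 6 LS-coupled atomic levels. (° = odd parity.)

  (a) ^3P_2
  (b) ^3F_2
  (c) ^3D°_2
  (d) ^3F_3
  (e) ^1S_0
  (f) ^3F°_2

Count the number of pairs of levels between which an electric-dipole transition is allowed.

(a)–(b): forbidden (parity, ΔL).
(a)–(c): allowed.
(a)–(d): forbidden (parity, ΔL).
(a)–(e): forbidden (parity, ΔS, ΔJ).
(a)–(f): forbidden (ΔL).
(b)–(c): allowed.
(b)–(d): forbidden (parity).
(b)–(e): forbidden (parity, ΔS, ΔL, ΔJ).
(b)–(f): allowed.
(c)–(d): allowed.
(c)–(e): forbidden (ΔS, ΔL, ΔJ).
(c)–(f): forbidden (parity).
(d)–(e): forbidden (parity, ΔS, ΔL, ΔJ).
(d)–(f): allowed.
(e)–(f): forbidden (ΔS, ΔL, ΔJ).
Allowed pairs: 5 of 15.

5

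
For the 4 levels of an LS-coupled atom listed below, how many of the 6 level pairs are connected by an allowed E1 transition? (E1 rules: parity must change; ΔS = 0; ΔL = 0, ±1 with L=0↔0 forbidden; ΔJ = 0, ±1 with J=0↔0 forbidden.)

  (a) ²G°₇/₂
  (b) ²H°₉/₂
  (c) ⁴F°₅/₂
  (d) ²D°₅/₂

0

(a)–(b): forbidden (parity).
(a)–(c): forbidden (parity, ΔS).
(a)–(d): forbidden (parity, ΔL).
(b)–(c): forbidden (parity, ΔS, ΔL, ΔJ).
(b)–(d): forbidden (parity, ΔL, ΔJ).
(c)–(d): forbidden (parity, ΔS).
Allowed pairs: 0 of 6.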